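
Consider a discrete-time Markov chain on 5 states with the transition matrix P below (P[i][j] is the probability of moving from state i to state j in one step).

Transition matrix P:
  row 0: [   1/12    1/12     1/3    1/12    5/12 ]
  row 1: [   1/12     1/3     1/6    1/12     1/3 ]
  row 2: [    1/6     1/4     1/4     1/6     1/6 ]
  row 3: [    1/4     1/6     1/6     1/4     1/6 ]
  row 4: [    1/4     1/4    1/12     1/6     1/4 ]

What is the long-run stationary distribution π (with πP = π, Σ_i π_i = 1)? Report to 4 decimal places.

π = [0.1682, 0.2289, 0.1879, 0.1457, 0.2693]

Balance equations π_j = Σ_i π_i·P[i][j]:
  π_0 = 1/12·π_0 + 1/12·π_1 + 1/6·π_2 + 1/4·π_3 + 1/4·π_4
  π_1 = 1/12·π_0 + 1/3·π_1 + 1/4·π_2 + 1/6·π_3 + 1/4·π_4
  π_2 = 1/3·π_0 + 1/6·π_1 + 1/4·π_2 + 1/6·π_3 + 1/12·π_4
  π_3 = 1/12·π_0 + 1/12·π_1 + 1/6·π_2 + 1/4·π_3 + 1/6·π_4
  normalize: π_0 + π_1 + π_2 + π_3 + π_4 = 1
Solving the linear system gives exactly π = [281/1671, 255/1114, 314/1671, 487/3342, 150/557].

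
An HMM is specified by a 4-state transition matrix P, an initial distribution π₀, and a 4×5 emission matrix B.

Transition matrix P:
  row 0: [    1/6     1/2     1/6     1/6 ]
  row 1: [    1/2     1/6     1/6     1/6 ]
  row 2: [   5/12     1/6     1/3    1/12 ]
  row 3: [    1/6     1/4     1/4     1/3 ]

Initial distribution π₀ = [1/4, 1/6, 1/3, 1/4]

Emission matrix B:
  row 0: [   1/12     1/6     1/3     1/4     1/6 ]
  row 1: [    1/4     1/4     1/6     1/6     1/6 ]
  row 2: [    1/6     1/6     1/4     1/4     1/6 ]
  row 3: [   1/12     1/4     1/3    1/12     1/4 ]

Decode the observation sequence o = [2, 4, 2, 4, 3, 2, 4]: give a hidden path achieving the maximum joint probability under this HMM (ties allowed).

path = [0, 1, 0, 1, 0, 1, 0]

t=0: δ = [8.333e-02, 2.778e-02, 8.333e-02, 8.333e-02]  (obs o_0=2)
t=1: δ = [5.787e-03, 6.944e-03, 4.630e-03, 6.944e-03]  ψ = [2, 0, 2, 3]  (obs o_1=4)
t=2: δ = [1.157e-03, 4.823e-04, 4.340e-04, 7.716e-04]  ψ = [1, 0, 3, 3]  (obs o_2=2)
t=3: δ = [4.019e-05, 9.645e-05, 3.215e-05, 6.430e-05]  ψ = [1, 0, 0, 3]  (obs o_3=4)
t=4: δ = [1.206e-05, 3.349e-06, 4.019e-06, 1.786e-06]  ψ = [1, 0, 1, 3]  (obs o_4=3)
t=5: δ = [6.698e-07, 1.005e-06, 5.023e-07, 6.698e-07]  ψ = [0, 0, 0, 0]  (obs o_5=2)
t=6: δ = [8.372e-08, 5.582e-08, 2.791e-08, 5.582e-08]  ψ = [1, 0, 1, 3]  (obs o_6=4)
backtrack: best end state = 0; path = [0, 1, 0, 1, 0, 1, 0]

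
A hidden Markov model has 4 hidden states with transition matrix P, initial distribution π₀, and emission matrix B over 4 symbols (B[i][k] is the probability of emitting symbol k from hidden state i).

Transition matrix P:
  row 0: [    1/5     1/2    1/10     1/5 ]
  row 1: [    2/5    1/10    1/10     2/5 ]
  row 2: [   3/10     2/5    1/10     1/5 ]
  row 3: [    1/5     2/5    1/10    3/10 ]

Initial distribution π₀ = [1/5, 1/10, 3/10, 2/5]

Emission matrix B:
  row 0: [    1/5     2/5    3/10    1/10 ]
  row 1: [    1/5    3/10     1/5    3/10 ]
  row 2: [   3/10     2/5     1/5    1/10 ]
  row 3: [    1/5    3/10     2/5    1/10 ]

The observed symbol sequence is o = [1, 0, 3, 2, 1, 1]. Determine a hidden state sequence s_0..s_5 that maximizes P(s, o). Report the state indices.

t=0: δ = [8.000e-02, 3.000e-02, 1.200e-01, 1.200e-01]  (obs o_0=1)
t=1: δ = [7.200e-03, 9.600e-03, 3.600e-03, 7.200e-03]  ψ = [2, 2, 2, 3]  (obs o_1=0)
t=2: δ = [3.840e-04, 1.080e-03, 9.600e-05, 3.840e-04]  ψ = [1, 0, 1, 1]  (obs o_2=3)
t=3: δ = [1.296e-04, 3.840e-05, 2.160e-05, 1.728e-04]  ψ = [1, 0, 1, 1]  (obs o_3=2)
t=4: δ = [1.382e-05, 2.074e-05, 6.912e-06, 1.555e-05]  ψ = [3, 3, 3, 3]  (obs o_4=1)
t=5: δ = [3.318e-06, 2.074e-06, 8.294e-07, 2.488e-06]  ψ = [1, 0, 1, 1]  (obs o_5=1)
backtrack: best end state = 0; path = [2, 0, 1, 3, 1, 0]

path = [2, 0, 1, 3, 1, 0]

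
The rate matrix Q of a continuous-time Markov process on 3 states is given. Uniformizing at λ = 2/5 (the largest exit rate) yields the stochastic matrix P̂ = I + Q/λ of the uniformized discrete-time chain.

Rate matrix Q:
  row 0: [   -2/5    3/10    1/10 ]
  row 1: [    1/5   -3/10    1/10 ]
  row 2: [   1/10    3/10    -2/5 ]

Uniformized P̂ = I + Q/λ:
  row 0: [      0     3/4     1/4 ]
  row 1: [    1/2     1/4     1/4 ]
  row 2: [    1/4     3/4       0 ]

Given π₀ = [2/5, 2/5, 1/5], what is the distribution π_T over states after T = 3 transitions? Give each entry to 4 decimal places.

t=0: π = [0.4000, 0.4000, 0.2000]
t=1: π = [0.2500, 0.5500, 0.2000]
t=2: π = [0.3250, 0.4750, 0.2000]
t=3: π = [0.2875, 0.5125, 0.2000]

π = [0.2875, 0.5125, 0.2000]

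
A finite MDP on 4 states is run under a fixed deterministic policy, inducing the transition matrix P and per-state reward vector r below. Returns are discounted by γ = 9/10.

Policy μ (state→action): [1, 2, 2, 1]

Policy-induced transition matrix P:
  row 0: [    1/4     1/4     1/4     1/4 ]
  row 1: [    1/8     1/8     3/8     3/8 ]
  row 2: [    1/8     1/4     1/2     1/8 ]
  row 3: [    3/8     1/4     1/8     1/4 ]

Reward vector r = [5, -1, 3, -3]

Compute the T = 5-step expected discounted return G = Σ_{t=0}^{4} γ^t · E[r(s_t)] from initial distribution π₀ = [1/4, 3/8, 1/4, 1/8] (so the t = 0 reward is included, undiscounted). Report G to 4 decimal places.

t=0: π = [0.2500, 0.3750, 0.2500, 0.1250], E[r] = 1.2500, γ^t·E[r] = 1.250000, running G = 1.250000
t=1: π = [0.1875, 0.2031, 0.3438, 0.2656], E[r] = 0.9688, γ^t·E[r] = 0.871875, running G = 2.121875
t=2: π = [0.2148, 0.2246, 0.3281, 0.2324], E[r] = 1.1367, γ^t·E[r] = 0.920742, running G = 3.042617
t=3: π = [0.2100, 0.2219, 0.3311, 0.2371], E[r] = 1.1099, γ^t·E[r] = 0.809090, running G = 3.851708
t=4: π = [0.2105, 0.2223, 0.3309, 0.2364], E[r] = 1.1138, γ^t·E[r] = 0.730784, running G = 4.582492

G = 4.5825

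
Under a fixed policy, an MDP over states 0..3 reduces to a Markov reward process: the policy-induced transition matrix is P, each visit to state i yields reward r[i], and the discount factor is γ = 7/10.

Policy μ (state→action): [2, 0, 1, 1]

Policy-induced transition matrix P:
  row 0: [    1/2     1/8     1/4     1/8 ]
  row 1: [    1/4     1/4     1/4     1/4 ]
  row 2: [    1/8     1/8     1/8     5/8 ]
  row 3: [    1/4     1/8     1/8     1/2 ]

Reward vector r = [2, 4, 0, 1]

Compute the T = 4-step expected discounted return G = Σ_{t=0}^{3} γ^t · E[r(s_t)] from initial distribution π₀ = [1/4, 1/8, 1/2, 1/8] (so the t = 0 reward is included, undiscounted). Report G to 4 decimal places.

G = 3.4638

t=0: π = [0.2500, 0.1250, 0.5000, 0.1250], E[r] = 1.1250, γ^t·E[r] = 1.125000, running G = 1.125000
t=1: π = [0.2500, 0.1406, 0.1719, 0.4375], E[r] = 1.5000, γ^t·E[r] = 1.050000, running G = 2.175000
t=2: π = [0.2910, 0.1426, 0.1738, 0.3926], E[r] = 1.5449, γ^t·E[r] = 0.757012, running G = 2.932012
t=3: π = [0.3010, 0.1428, 0.1792, 0.3770], E[r] = 1.5503, γ^t·E[r] = 0.531750, running G = 3.463762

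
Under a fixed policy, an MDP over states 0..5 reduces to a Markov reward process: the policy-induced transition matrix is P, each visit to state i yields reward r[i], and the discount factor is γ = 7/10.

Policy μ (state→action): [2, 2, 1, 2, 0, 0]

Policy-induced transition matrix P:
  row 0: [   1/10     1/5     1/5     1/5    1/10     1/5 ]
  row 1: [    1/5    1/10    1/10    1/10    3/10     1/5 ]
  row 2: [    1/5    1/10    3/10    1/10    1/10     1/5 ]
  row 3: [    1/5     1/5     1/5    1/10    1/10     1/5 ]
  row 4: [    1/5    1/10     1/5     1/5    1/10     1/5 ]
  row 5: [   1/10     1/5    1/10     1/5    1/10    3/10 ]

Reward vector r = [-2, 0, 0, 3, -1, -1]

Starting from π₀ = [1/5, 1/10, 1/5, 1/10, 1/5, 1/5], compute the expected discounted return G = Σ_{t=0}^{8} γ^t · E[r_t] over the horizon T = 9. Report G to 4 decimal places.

G = -0.9606

t=0: π = [0.2000, 0.1000, 0.2000, 0.1000, 0.2000, 0.2000], E[r] = -0.5000, γ^t·E[r] = -0.500000, running G = -0.500000
t=1: π = [0.1600, 0.1500, 0.1900, 0.1600, 0.1200, 0.2200], E[r] = -0.1800, γ^t·E[r] = -0.126000, running G = -0.626000
t=2: π = [0.1620, 0.1540, 0.1820, 0.1500, 0.1300, 0.2220], E[r] = -0.2260, γ^t·E[r] = -0.110740, running G = -0.736740
t=3: π = [0.1616, 0.1534, 0.1806, 0.1514, 0.1308, 0.2222], E[r] = -0.2220, γ^t·E[r] = -0.076146, running G = -0.812886
t=4: π = [0.1616, 0.1535, 0.1805, 0.1515, 0.1307, 0.2222], E[r] = -0.2218, γ^t·E[r] = -0.053245, running G = -0.866131
t=5: π = [0.1616, 0.1535, 0.1805, 0.1515, 0.1307, 0.2222], E[r] = -0.2218, γ^t·E[r] = -0.037278, running G = -0.903409
t=6: π = [0.1616, 0.1535, 0.1805, 0.1515, 0.1307, 0.2222], E[r] = -0.2218, γ^t·E[r] = -0.026094, running G = -0.929503
t=7: π = [0.1616, 0.1535, 0.1805, 0.1515, 0.1307, 0.2222], E[r] = -0.2218, γ^t·E[r] = -0.018266, running G = -0.947769
t=8: π = [0.1616, 0.1535, 0.1805, 0.1515, 0.1307, 0.2222], E[r] = -0.2218, γ^t·E[r] = -0.012786, running G = -0.960555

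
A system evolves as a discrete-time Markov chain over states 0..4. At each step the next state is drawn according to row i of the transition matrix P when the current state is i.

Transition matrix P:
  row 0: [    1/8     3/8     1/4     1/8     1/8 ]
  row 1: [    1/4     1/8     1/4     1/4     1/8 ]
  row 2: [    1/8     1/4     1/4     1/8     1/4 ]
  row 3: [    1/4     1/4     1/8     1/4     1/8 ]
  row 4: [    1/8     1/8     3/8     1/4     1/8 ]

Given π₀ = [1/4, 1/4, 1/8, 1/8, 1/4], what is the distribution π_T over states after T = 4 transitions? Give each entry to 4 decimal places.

t=0: π = [0.2500, 0.2500, 0.1250, 0.1250, 0.2500]
t=1: π = [0.1719, 0.2188, 0.2656, 0.2031, 0.1406]
t=2: π = [0.1777, 0.2266, 0.2422, 0.1953, 0.1582]
t=3: π = [0.1777, 0.2241, 0.2454, 0.1975, 0.1553]
t=4: π = [0.1777, 0.2248, 0.2447, 0.1971, 0.1557]

π = [0.1777, 0.2248, 0.2447, 0.1971, 0.1557]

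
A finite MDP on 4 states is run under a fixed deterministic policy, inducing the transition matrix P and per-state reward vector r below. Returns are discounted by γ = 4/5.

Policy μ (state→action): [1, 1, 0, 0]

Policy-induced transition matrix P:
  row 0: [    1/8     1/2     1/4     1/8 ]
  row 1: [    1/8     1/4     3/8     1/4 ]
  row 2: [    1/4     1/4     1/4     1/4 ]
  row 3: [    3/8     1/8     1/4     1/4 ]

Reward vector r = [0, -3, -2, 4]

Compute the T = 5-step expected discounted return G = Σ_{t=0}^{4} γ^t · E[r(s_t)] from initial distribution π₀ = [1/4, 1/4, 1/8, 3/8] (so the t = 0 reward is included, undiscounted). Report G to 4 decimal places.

t=0: π = [0.2500, 0.2500, 0.1250, 0.3750], E[r] = 0.5000, γ^t·E[r] = 0.500000, running G = 0.500000
t=1: π = [0.2344, 0.2656, 0.2813, 0.2188], E[r] = -0.4844, γ^t·E[r] = -0.387500, running G = 0.112500
t=2: π = [0.2148, 0.2813, 0.2832, 0.2207], E[r] = -0.5273, γ^t·E[r] = -0.337500, running G = -0.225000
t=3: π = [0.2156, 0.2761, 0.2852, 0.2231], E[r] = -0.5061, γ^t·E[r] = -0.259125, running G = -0.484125
t=4: π = [0.2164, 0.2760, 0.2845, 0.2231], E[r] = -0.5048, γ^t·E[r] = -0.206775, running G = -0.690900

G = -0.6909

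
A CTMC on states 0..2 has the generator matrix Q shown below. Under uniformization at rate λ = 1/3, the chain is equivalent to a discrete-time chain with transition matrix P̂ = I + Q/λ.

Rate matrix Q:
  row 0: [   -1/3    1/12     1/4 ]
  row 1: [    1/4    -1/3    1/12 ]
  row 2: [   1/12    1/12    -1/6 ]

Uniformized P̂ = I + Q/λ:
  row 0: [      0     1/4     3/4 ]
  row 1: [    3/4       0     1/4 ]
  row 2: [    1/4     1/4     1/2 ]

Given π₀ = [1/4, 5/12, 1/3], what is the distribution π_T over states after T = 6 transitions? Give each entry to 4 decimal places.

t=0: π = [0.2500, 0.4167, 0.3333]
t=1: π = [0.3958, 0.1458, 0.4583]
t=2: π = [0.2240, 0.2135, 0.5625]
t=3: π = [0.3008, 0.1966, 0.5026]
t=4: π = [0.2731, 0.2008, 0.5260]
t=5: π = [0.2821, 0.1998, 0.5181]
t=6: π = [0.2794, 0.2001, 0.5206]

π = [0.2794, 0.2001, 0.5206]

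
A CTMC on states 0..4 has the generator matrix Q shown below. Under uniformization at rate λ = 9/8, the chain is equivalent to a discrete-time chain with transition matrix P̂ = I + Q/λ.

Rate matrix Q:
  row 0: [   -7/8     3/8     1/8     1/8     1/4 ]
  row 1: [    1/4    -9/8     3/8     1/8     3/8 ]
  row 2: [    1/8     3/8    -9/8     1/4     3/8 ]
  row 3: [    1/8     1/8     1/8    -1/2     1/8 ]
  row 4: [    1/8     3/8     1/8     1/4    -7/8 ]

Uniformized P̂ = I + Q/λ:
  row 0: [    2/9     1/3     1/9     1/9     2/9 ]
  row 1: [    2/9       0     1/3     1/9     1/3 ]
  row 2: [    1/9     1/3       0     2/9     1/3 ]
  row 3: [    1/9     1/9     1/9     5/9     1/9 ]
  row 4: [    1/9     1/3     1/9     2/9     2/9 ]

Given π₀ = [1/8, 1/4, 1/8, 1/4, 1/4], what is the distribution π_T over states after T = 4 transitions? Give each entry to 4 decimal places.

t=0: π = [0.1250, 0.2500, 0.1250, 0.2500, 0.2500]
t=1: π = [0.1528, 0.1944, 0.1528, 0.2639, 0.2361]
t=2: π = [0.1497, 0.2099, 0.1373, 0.2716, 0.2315]
t=3: π = [0.1511, 0.2030, 0.1425, 0.2728, 0.2306]
t=4: π = [0.1505, 0.2050, 0.1404, 0.2738, 0.2303]

π = [0.1505, 0.2050, 0.1404, 0.2738, 0.2303]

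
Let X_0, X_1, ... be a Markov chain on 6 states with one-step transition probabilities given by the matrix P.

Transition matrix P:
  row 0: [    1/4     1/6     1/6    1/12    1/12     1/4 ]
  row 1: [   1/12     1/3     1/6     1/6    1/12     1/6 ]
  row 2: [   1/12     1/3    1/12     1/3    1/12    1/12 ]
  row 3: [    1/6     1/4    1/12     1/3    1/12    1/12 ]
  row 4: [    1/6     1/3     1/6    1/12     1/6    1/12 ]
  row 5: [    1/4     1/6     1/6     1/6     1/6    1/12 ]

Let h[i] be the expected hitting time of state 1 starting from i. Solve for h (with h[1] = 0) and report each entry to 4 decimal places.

h = [4.5017, 0.0000, 3.7310, 4.1062, 3.6988, 4.4161]

First-step conditioning: h[1] = 0; for i ≠ 1, h[i] = 1 + Σ_k P[i][k]·h[k].
  h[0] = 1 + 1/4·h[0] + 1/6·h[2] + 1/12·h[3] + 1/12·h[4] + 1/4·h[5]
  h[2] = 1 + 1/12·h[0] + 1/12·h[2] + 1/3·h[3] + 1/12·h[4] + 1/12·h[5]
  h[3] = 1 + 1/6·h[0] + 1/12·h[2] + 1/3·h[3] + 1/12·h[4] + 1/12·h[5]
  h[4] = 1 + 1/6·h[0] + 1/6·h[2] + 1/12·h[3] + 1/6·h[4] + 1/12·h[5]
  h[5] = 1 + 1/4·h[0] + 1/6·h[2] + 1/6·h[3] + 1/6·h[4] + 1/12·h[5]
Solving the 5×5 linear system over states ≠ 1 gives exactly h = [227808/50605, 0, 188808/50605, 207792/50605, 187176/50605, 223476/50605] (h[1] = 0 is the target).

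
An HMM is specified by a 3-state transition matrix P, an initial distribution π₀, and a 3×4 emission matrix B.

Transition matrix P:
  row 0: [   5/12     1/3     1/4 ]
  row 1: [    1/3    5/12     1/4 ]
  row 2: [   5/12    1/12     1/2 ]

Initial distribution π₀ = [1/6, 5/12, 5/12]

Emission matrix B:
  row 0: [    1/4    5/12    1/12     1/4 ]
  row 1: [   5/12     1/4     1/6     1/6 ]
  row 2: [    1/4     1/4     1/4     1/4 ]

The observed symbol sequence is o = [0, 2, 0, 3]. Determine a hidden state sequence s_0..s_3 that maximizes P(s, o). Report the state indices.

t=0: δ = [4.167e-02, 1.736e-01, 1.042e-01]  (obs o_0=0)
t=1: δ = [4.823e-03, 1.206e-02, 1.302e-02]  ψ = [1, 1, 2]  (obs o_1=2)
t=2: δ = [1.356e-03, 2.093e-03, 1.628e-03]  ψ = [2, 1, 2]  (obs o_2=0)
t=3: δ = [1.744e-04, 1.454e-04, 2.035e-04]  ψ = [1, 1, 2]  (obs o_3=3)
backtrack: best end state = 2; path = [2, 2, 2, 2]

path = [2, 2, 2, 2]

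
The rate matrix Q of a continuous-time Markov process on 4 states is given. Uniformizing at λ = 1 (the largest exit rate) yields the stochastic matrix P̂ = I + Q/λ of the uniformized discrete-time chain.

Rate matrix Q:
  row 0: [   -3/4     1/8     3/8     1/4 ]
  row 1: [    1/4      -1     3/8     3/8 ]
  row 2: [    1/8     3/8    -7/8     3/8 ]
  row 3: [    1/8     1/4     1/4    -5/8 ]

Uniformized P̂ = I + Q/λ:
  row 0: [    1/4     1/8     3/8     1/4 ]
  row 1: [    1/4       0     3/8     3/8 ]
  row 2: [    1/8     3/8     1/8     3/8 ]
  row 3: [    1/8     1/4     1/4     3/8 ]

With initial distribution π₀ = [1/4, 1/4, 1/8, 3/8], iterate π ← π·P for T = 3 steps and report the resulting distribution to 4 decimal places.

t=0: π = [0.2500, 0.2500, 0.1250, 0.3750]
t=1: π = [0.1875, 0.1719, 0.2969, 0.3438]
t=2: π = [0.1699, 0.2207, 0.2578, 0.3516]
t=3: π = [0.1738, 0.2058, 0.2666, 0.3538]

π = [0.1738, 0.2058, 0.2666, 0.3538]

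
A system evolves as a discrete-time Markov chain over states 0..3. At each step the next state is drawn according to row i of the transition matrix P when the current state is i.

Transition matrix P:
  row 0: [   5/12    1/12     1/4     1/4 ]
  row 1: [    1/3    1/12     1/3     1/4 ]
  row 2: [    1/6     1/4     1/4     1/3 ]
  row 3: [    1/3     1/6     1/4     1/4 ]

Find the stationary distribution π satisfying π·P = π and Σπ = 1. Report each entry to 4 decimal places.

π = [0.3159, 0.1497, 0.2625, 0.2719]

Balance equations π_j = Σ_i π_i·P[i][j]:
  π_0 = 5/12·π_0 + 1/3·π_1 + 1/6·π_2 + 1/3·π_3
  π_1 = 1/12·π_0 + 1/12·π_1 + 1/4·π_2 + 1/6·π_3
  π_2 = 1/4·π_0 + 1/3·π_1 + 1/4·π_2 + 1/4·π_3
  normalize: π_0 + π_1 + π_2 + π_3 = 1
Solving the linear system gives exactly π = [538/1703, 255/1703, 447/1703, 463/1703].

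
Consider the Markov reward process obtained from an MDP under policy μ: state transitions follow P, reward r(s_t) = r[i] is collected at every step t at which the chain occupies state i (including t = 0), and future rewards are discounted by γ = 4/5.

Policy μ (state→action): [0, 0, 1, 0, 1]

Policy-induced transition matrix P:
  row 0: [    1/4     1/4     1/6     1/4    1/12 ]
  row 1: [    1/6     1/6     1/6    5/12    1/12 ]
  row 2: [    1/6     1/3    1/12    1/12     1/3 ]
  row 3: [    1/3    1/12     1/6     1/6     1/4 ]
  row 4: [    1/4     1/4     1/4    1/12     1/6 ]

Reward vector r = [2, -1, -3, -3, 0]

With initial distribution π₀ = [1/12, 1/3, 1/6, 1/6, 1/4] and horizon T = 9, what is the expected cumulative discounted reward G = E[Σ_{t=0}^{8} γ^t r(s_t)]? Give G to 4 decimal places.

t=0: π = [0.0833, 0.3333, 0.1667, 0.1667, 0.2500], E[r] = -1.1667, γ^t·E[r] = -1.166667, running G = -1.166667
t=1: π = [0.2222, 0.2083, 0.1736, 0.2222, 0.1736], E[r] = -0.9514, γ^t·E[r] = -0.761111, running G = -1.927778
t=2: π = [0.2367, 0.2101, 0.1667, 0.2083, 0.1782], E[r] = -0.8617, γ^t·E[r] = -0.551481, running G = -2.479259
t=3: π = [0.2360, 0.2117, 0.1676, 0.2102, 0.1746], E[r] = -0.8731, γ^t·E[r] = -0.447037, running G = -2.926296
t=4: π = [0.2359, 0.2113, 0.1672, 0.2107, 0.1748], E[r] = -0.8734, γ^t·E[r] = -0.357750, running G = -3.284046
t=5: π = [0.2360, 0.2112, 0.1673, 0.2106, 0.1748], E[r] = -0.8730, γ^t·E[r] = -0.286067, running G = -3.570113
t=6: π = [0.2360, 0.2112, 0.1673, 0.2106, 0.1748], E[r] = -0.8730, γ^t·E[r] = -0.228844, running G = -3.798957
t=7: π = [0.2360, 0.2112, 0.1673, 0.2106, 0.1748], E[r] = -0.8730, γ^t·E[r] = -0.183081, running G = -3.982038
t=8: π = [0.2360, 0.2112, 0.1673, 0.2106, 0.1748], E[r] = -0.8730, γ^t·E[r] = -0.146464, running G = -4.128503

G = -4.1285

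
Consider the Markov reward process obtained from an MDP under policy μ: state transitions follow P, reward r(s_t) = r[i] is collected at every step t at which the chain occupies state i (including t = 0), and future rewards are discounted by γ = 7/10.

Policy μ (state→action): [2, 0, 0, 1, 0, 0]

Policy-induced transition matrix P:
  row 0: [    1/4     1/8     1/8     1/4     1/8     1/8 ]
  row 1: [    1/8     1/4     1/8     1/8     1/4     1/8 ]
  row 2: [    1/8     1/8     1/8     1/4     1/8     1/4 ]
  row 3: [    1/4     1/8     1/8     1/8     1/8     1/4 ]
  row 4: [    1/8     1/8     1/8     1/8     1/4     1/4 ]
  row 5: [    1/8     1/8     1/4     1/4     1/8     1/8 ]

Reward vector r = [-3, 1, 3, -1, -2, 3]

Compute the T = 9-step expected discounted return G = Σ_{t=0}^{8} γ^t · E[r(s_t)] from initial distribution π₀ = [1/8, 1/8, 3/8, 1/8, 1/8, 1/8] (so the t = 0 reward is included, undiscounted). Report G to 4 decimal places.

G = 1.2002

t=0: π = [0.1250, 0.1250, 0.3750, 0.1250, 0.1250, 0.1250], E[r] = 0.8750, γ^t·E[r] = 0.875000, running G = 0.875000
t=1: π = [0.1563, 0.1406, 0.1406, 0.2031, 0.1563, 0.2031], E[r] = 0.1875, γ^t·E[r] = 0.131250, running G = 1.006250
t=2: π = [0.1699, 0.1426, 0.1504, 0.1875, 0.1621, 0.1875], E[r] = 0.1348, γ^t·E[r] = 0.066035, running G = 1.072285
t=3: π = [0.1697, 0.1428, 0.1484, 0.1885, 0.1631, 0.1875], E[r] = 0.1270, γ^t·E[r] = 0.043545, running G = 1.115830
t=4: π = [0.1698, 0.1429, 0.1484, 0.1882, 0.1632, 0.1875], E[r] = 0.1267, γ^t·E[r] = 0.030415, running G = 1.146246
t=5: π = [0.1697, 0.1429, 0.1484, 0.1882, 0.1633, 0.1875], E[r] = 0.1266, γ^t·E[r] = 0.021286, running G = 1.167531
t=6: π = [0.1697, 0.1429, 0.1484, 0.1882, 0.1633, 0.1875], E[r] = 0.1267, γ^t·E[r] = 0.014901, running G = 1.182432
t=7: π = [0.1697, 0.1429, 0.1484, 0.1882, 0.1633, 0.1875], E[r] = 0.1267, γ^t·E[r] = 0.010431, running G = 1.192863
t=8: π = [0.1697, 0.1429, 0.1484, 0.1882, 0.1633, 0.1875], E[r] = 0.1267, γ^t·E[r] = 0.007302, running G = 1.200165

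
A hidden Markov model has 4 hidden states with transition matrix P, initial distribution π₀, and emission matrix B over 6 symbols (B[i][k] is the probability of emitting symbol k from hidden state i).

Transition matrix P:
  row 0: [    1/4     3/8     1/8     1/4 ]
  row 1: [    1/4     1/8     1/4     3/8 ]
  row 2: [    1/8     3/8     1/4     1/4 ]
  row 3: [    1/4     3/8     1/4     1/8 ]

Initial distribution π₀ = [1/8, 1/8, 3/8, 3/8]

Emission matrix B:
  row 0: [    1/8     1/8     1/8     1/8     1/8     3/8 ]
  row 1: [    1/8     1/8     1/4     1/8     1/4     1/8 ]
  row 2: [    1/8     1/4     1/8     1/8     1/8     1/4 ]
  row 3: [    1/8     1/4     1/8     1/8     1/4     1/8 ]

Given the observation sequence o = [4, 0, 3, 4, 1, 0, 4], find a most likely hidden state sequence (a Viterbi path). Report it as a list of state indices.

path = [3, 1, 3, 1, 3, 1, 3]

t=0: δ = [1.562e-02, 3.125e-02, 4.688e-02, 9.375e-02]  (obs o_0=4)
t=1: δ = [2.930e-03, 4.395e-03, 2.930e-03, 1.465e-03]  ψ = [3, 3, 3, 1]  (obs o_1=0)
t=2: δ = [1.373e-04, 1.373e-04, 1.373e-04, 2.060e-04]  ψ = [1, 0, 1, 1]  (obs o_2=3)
t=3: δ = [6.437e-06, 1.931e-05, 6.437e-06, 1.287e-05]  ψ = [3, 3, 3, 1]  (obs o_3=4)
t=4: δ = [6.035e-07, 6.035e-07, 1.207e-06, 1.810e-06]  ψ = [1, 3, 1, 1]  (obs o_4=1)
t=5: δ = [5.658e-08, 8.487e-08, 5.658e-08, 3.772e-08]  ψ = [3, 3, 3, 2]  (obs o_5=0)
t=6: δ = [2.652e-09, 5.304e-09, 2.652e-09, 7.956e-09]  ψ = [1, 0, 1, 1]  (obs o_6=4)
backtrack: best end state = 3; path = [3, 1, 3, 1, 3, 1, 3]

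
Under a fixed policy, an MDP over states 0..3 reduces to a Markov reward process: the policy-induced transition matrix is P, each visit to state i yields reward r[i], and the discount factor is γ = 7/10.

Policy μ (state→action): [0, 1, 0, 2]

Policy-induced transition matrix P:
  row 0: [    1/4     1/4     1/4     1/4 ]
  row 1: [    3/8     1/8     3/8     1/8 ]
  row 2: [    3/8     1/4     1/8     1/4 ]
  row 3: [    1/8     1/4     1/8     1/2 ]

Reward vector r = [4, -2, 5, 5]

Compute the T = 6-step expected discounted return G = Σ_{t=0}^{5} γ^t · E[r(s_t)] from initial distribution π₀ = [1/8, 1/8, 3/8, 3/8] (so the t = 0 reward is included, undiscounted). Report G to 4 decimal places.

G = 10.1177

t=0: π = [0.1250, 0.1250, 0.3750, 0.3750], E[r] = 4.0000, γ^t·E[r] = 4.000000, running G = 4.000000
t=1: π = [0.2656, 0.2344, 0.1719, 0.3281], E[r] = 3.0938, γ^t·E[r] = 2.165625, running G = 6.165625
t=2: π = [0.2598, 0.2207, 0.2168, 0.3027], E[r] = 3.1953, γ^t·E[r] = 1.565703, running G = 7.731328
t=3: π = [0.2668, 0.2224, 0.2126, 0.2981], E[r] = 3.1763, γ^t·E[r] = 1.089460, running G = 8.820789
t=4: π = [0.2671, 0.2222, 0.2140, 0.2967], E[r] = 3.1775, γ^t·E[r] = 0.762915, running G = 9.583704
t=5: π = [0.2674, 0.2222, 0.2139, 0.2964], E[r] = 3.1770, γ^t·E[r] = 0.533957, running G = 10.117661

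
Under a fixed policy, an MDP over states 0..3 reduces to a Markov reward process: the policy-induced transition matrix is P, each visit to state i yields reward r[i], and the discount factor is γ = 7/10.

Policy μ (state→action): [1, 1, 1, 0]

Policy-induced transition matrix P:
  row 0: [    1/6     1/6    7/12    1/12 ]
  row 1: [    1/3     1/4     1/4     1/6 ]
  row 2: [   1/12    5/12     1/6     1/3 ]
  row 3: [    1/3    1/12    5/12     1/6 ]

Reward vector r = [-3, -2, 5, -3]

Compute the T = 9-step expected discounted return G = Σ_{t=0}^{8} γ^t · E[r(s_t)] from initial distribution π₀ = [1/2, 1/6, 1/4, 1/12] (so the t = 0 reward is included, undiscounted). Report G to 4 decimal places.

t=0: π = [0.5000, 0.1667, 0.2500, 0.0833], E[r] = -0.8333, γ^t·E[r] = -0.833333, running G = -0.833333
t=1: π = [0.1875, 0.2361, 0.4097, 0.1667], E[r] = 0.5139, γ^t·E[r] = 0.359722, running G = -0.473611
t=2: π = [0.1997, 0.2749, 0.3061, 0.2193], E[r] = -0.2760, γ^t·E[r] = -0.135260, running G = -0.608872
t=3: π = [0.2235, 0.2478, 0.3276, 0.2011], E[r] = -0.1314, γ^t·E[r] = -0.045075, running G = -0.653947
t=4: π = [0.2142, 0.2525, 0.3307, 0.2026], E[r] = -0.1018, γ^t·E[r] = -0.024442, running G = -0.678389
t=5: π = [0.2150, 0.2535, 0.3276, 0.2039], E[r] = -0.1256, γ^t·E[r] = -0.021117, running G = -0.699506
t=6: π = [0.2156, 0.2527, 0.3283, 0.2034], E[r] = -0.1206, γ^t·E[r] = -0.014185, running G = -0.713691
t=7: π = [0.2153, 0.2529, 0.3284, 0.2034], E[r] = -0.1199, γ^t·E[r] = -0.009878, running G = -0.723569
t=8: π = [0.2153, 0.2529, 0.3283, 0.2035], E[r] = -0.1206, γ^t·E[r] = -0.006955, running G = -0.730524

G = -0.7305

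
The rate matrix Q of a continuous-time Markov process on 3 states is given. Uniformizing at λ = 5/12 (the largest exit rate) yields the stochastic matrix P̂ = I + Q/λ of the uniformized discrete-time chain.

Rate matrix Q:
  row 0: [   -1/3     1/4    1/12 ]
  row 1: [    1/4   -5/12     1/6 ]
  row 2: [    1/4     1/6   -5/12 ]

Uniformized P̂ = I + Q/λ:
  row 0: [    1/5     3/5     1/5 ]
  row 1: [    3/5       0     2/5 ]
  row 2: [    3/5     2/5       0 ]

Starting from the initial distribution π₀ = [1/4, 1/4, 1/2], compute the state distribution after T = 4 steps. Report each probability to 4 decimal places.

π = [0.4240, 0.3536, 0.2224]

t=0: π = [0.2500, 0.2500, 0.5000]
t=1: π = [0.5000, 0.3500, 0.1500]
t=2: π = [0.4000, 0.3600, 0.2400]
t=3: π = [0.4400, 0.3360, 0.2240]
t=4: π = [0.4240, 0.3536, 0.2224]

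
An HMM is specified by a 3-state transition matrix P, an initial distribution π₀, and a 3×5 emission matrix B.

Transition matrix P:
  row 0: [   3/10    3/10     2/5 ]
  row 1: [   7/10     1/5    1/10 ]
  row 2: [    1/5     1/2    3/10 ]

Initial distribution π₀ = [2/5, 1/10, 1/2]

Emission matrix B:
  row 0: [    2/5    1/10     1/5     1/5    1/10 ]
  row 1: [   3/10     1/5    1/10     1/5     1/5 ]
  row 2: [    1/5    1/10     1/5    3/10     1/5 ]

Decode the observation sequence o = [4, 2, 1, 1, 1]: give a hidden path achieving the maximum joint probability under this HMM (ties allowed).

t=0: δ = [4.000e-02, 2.000e-02, 1.000e-01]  (obs o_0=4)
t=1: δ = [4.000e-03, 5.000e-03, 6.000e-03]  ψ = [2, 2, 2]  (obs o_1=2)
t=2: δ = [3.500e-04, 6.000e-04, 1.800e-04]  ψ = [1, 2, 2]  (obs o_2=1)
t=3: δ = [4.200e-05, 2.400e-05, 1.400e-05]  ψ = [1, 1, 0]  (obs o_3=1)
t=4: δ = [1.680e-06, 2.520e-06, 1.680e-06]  ψ = [1, 0, 0]  (obs o_4=1)
backtrack: best end state = 1; path = [2, 2, 1, 0, 1]

path = [2, 2, 1, 0, 1]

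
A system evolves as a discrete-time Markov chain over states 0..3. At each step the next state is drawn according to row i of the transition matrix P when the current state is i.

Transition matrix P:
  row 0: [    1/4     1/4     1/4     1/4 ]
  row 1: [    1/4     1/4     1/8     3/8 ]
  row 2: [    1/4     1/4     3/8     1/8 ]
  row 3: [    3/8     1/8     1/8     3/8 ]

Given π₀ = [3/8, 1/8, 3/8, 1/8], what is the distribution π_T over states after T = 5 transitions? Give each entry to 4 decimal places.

π = [0.2857, 0.2143, 0.2143, 0.2857]

t=0: π = [0.3750, 0.1250, 0.3750, 0.1250]
t=1: π = [0.2656, 0.2344, 0.2656, 0.2344]
t=2: π = [0.2793, 0.2207, 0.2246, 0.2754]
t=3: π = [0.2844, 0.2156, 0.2161, 0.2839]
t=4: π = [0.2855, 0.2145, 0.2146, 0.2854]
t=5: π = [0.2857, 0.2143, 0.2143, 0.2857]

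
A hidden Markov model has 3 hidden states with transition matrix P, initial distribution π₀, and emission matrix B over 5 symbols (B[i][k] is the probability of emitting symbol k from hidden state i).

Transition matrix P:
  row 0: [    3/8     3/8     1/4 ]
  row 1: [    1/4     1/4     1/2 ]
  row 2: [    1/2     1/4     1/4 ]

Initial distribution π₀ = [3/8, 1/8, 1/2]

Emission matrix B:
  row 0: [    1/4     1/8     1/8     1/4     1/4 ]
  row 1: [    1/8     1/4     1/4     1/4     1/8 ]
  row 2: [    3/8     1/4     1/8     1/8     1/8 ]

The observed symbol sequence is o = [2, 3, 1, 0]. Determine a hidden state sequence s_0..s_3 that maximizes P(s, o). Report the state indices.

t=0: δ = [4.688e-02, 3.125e-02, 6.250e-02]  (obs o_0=2)
t=1: δ = [7.812e-03, 4.395e-03, 1.953e-03]  ψ = [2, 0, 1]  (obs o_1=3)
t=2: δ = [3.662e-04, 7.324e-04, 5.493e-04]  ψ = [0, 0, 1]  (obs o_2=1)
t=3: δ = [6.866e-05, 2.289e-05, 1.373e-04]  ψ = [2, 1, 1]  (obs o_3=0)
backtrack: best end state = 2; path = [2, 0, 1, 2]

path = [2, 0, 1, 2]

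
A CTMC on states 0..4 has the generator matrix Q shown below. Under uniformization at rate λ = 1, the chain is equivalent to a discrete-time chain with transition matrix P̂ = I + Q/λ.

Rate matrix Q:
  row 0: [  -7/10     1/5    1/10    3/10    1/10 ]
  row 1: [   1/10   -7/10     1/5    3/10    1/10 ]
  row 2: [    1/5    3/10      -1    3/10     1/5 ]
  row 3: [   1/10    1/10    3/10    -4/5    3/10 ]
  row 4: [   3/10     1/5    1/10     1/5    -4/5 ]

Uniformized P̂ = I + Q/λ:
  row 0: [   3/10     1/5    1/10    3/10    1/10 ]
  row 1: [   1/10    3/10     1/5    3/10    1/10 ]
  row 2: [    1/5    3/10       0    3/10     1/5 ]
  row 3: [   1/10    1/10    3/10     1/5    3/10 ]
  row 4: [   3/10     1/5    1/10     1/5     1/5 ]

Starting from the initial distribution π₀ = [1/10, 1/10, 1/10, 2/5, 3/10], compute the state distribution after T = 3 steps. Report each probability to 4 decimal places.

π = [0.1918, 0.2104, 0.1577, 0.2559, 0.1842]

t=0: π = [0.1000, 0.1000, 0.1000, 0.4000, 0.3000]
t=1: π = [0.1900, 0.1800, 0.1800, 0.2300, 0.2200]
t=2: π = [0.2000, 0.2130, 0.1460, 0.2550, 0.1860]
t=3: π = [0.1918, 0.2104, 0.1577, 0.2559, 0.1842]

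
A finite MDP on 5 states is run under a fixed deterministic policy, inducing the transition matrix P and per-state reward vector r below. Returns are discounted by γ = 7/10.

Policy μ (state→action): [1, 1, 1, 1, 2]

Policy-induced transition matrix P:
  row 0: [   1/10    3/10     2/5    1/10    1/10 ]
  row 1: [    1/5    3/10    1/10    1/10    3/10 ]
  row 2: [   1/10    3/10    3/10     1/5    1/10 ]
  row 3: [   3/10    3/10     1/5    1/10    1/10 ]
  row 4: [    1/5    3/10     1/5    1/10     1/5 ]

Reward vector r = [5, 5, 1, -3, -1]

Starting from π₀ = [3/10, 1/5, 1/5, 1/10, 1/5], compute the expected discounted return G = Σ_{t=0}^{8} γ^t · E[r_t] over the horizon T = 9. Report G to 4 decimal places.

G = 6.6813

t=0: π = [0.3000, 0.2000, 0.2000, 0.1000, 0.2000], E[r] = 2.2000, γ^t·E[r] = 2.200000, running G = 2.200000
t=1: π = [0.1600, 0.3000, 0.2600, 0.1200, 0.1600], E[r] = 2.0400, γ^t·E[r] = 1.428000, running G = 3.628000
t=2: π = [0.1700, 0.3000, 0.2280, 0.1260, 0.1760], E[r] = 2.0240, γ^t·E[r] = 0.991760, running G = 4.619760
t=3: π = [0.1728, 0.3000, 0.2268, 0.1228, 0.1776], E[r] = 2.0448, γ^t·E[r] = 0.701366, running G = 5.321126
t=4: π = [0.1723, 0.3000, 0.2272, 0.1227, 0.1778], E[r] = 2.0430, γ^t·E[r] = 0.490534, running G = 5.811660
t=5: π = [0.1723, 0.3000, 0.2272, 0.1227, 0.1778], E[r] = 2.0428, γ^t·E[r] = 0.343333, running G = 6.154994
t=6: π = [0.1723, 0.3000, 0.2272, 0.1227, 0.1778], E[r] = 2.0429, γ^t·E[r] = 0.240340, running G = 6.395334
t=7: π = [0.1723, 0.3000, 0.2272, 0.1227, 0.1778], E[r] = 2.0429, γ^t·E[r] = 0.168238, running G = 6.563572
t=8: π = [0.1723, 0.3000, 0.2272, 0.1227, 0.1778], E[r] = 2.0429, γ^t·E[r] = 0.117767, running G = 6.681339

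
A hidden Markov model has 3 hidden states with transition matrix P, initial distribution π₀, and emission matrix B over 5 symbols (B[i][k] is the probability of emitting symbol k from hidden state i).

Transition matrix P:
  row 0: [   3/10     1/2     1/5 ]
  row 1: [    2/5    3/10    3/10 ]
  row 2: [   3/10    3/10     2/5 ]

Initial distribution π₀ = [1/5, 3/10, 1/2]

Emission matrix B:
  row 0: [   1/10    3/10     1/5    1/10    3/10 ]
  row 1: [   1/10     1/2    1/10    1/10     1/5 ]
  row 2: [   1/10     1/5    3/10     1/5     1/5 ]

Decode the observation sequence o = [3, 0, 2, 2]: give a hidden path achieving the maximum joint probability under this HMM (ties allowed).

t=0: δ = [2.000e-02, 3.000e-02, 1.000e-01]  (obs o_0=3)
t=1: δ = [3.000e-03, 3.000e-03, 4.000e-03]  ψ = [2, 2, 2]  (obs o_1=0)
t=2: δ = [2.400e-04, 1.500e-04, 4.800e-04]  ψ = [1, 0, 2]  (obs o_2=2)
t=3: δ = [2.880e-05, 1.440e-05, 5.760e-05]  ψ = [2, 2, 2]  (obs o_3=2)
backtrack: best end state = 2; path = [2, 2, 2, 2]

path = [2, 2, 2, 2]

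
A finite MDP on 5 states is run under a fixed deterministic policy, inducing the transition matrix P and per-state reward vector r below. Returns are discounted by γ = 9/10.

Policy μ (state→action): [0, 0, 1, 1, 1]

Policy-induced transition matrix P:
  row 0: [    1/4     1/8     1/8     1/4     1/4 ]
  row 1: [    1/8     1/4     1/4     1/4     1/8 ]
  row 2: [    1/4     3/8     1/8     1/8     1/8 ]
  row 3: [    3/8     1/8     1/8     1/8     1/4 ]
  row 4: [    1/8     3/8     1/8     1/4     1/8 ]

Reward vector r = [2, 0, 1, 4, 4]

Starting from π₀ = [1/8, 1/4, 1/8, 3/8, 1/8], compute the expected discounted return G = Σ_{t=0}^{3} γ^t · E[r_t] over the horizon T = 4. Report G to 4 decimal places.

t=0: π = [0.1250, 0.2500, 0.1250, 0.3750, 0.1250], E[r] = 2.3750, γ^t·E[r] = 2.375000, running G = 2.375000
t=1: π = [0.2500, 0.2188, 0.1563, 0.1875, 0.1875], E[r] = 2.1563, γ^t·E[r] = 1.940625, running G = 4.315625
t=2: π = [0.2227, 0.2383, 0.1523, 0.2070, 0.1797], E[r] = 2.1445, γ^t·E[r] = 1.737070, running G = 6.052695
t=3: π = [0.2236, 0.2378, 0.1548, 0.2051, 0.1787], E[r] = 2.1372, γ^t·E[r] = 1.558024, running G = 7.610719

G = 7.6107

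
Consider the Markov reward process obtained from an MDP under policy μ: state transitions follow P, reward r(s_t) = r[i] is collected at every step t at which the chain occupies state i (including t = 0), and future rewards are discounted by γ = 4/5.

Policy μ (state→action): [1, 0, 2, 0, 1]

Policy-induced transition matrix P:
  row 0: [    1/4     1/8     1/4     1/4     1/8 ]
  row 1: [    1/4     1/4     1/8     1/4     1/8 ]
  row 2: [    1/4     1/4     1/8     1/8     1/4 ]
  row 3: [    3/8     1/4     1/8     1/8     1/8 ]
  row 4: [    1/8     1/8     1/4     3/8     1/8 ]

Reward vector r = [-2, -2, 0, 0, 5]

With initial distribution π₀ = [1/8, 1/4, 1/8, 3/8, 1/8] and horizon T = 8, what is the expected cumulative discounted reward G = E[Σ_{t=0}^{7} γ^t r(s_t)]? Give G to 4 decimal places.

G = -0.7957

t=0: π = [0.1250, 0.2500, 0.1250, 0.3750, 0.1250], E[r] = -0.1250, γ^t·E[r] = -0.125000, running G = -0.125000
t=1: π = [0.2813, 0.2188, 0.1563, 0.2031, 0.1406], E[r] = -0.2969, γ^t·E[r] = -0.237500, running G = -0.362500
t=2: π = [0.2578, 0.1973, 0.1777, 0.2227, 0.1445], E[r] = -0.1875, γ^t·E[r] = -0.120000, running G = -0.482500
t=3: π = [0.2598, 0.1997, 0.1753, 0.2180, 0.1472], E[r] = -0.1829, γ^t·E[r] = -0.093625, running G = -0.576125
t=4: π = [0.2589, 0.1991, 0.1759, 0.2192, 0.1469], E[r] = -0.1814, γ^t·E[r] = -0.074300, running G = -0.650425
t=5: π = [0.2590, 0.1993, 0.1757, 0.2190, 0.1470], E[r] = -0.1817, γ^t·E[r] = -0.059546, running G = -0.709971
t=6: π = [0.2590, 0.1992, 0.1758, 0.2190, 0.1470], E[r] = -0.1817, γ^t·E[r] = -0.047623, running G = -0.757594
t=7: π = [0.2590, 0.1993, 0.1757, 0.2190, 0.1470], E[r] = -0.1817, γ^t·E[r] = -0.038101, running G = -0.795695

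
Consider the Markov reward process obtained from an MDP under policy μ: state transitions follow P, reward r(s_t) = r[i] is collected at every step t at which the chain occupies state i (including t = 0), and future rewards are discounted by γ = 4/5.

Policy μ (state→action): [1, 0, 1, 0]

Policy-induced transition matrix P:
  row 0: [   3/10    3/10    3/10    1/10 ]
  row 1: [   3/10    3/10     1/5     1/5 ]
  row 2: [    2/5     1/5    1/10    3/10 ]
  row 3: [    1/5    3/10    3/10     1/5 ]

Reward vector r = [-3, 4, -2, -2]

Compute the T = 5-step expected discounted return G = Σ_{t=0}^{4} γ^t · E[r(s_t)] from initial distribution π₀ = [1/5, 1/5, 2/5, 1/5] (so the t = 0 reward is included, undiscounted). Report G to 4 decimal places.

G = -2.5952

t=0: π = [0.2000, 0.2000, 0.4000, 0.2000], E[r] = -1.0000, γ^t·E[r] = -1.000000, running G = -1.000000
t=1: π = [0.3200, 0.2600, 0.2000, 0.2200], E[r] = -0.7600, γ^t·E[r] = -0.608000, running G = -1.608000
t=2: π = [0.2980, 0.2800, 0.2340, 0.1880], E[r] = -0.6180, γ^t·E[r] = -0.395520, running G = -2.003520
t=3: π = [0.3046, 0.2766, 0.2252, 0.1936], E[r] = -0.6450, γ^t·E[r] = -0.330240, running G = -2.333760
t=4: π = [0.3032, 0.2775, 0.2273, 0.1921], E[r] = -0.6383, γ^t·E[r] = -0.261439, running G = -2.595199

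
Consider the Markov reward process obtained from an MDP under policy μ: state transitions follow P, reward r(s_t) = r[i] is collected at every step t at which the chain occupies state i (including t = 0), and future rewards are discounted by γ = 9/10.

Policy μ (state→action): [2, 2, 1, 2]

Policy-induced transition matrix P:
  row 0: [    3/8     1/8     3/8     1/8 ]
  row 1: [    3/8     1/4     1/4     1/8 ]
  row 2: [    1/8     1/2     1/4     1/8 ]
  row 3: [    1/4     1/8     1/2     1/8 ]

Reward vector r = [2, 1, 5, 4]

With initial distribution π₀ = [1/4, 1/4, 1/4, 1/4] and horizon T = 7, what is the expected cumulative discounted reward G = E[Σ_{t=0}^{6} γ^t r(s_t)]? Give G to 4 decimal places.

t=0: π = [0.2500, 0.2500, 0.2500, 0.2500], E[r] = 3.0000, γ^t·E[r] = 3.000000, running G = 3.000000
t=1: π = [0.2813, 0.2500, 0.3438, 0.1250], E[r] = 3.0313, γ^t·E[r] = 2.728125, running G = 5.728125
t=2: π = [0.2734, 0.2852, 0.3164, 0.1250], E[r] = 2.9141, γ^t·E[r] = 2.360391, running G = 8.088516
t=3: π = [0.2803, 0.2793, 0.3154, 0.1250], E[r] = 2.9170, γ^t·E[r] = 2.126487, running G = 10.215003
t=4: π = [0.2805, 0.2782, 0.3163, 0.1250], E[r] = 2.9207, γ^t·E[r] = 1.916241, running G = 12.131244
t=5: π = [0.2803, 0.2784, 0.3163, 0.1250], E[r] = 2.9206, γ^t·E[r] = 1.724563, running G = 13.855807
t=6: π = [0.2803, 0.2784, 0.3163, 0.1250], E[r] = 2.9204, γ^t·E[r] = 1.552046, running G = 15.407853

G = 15.4079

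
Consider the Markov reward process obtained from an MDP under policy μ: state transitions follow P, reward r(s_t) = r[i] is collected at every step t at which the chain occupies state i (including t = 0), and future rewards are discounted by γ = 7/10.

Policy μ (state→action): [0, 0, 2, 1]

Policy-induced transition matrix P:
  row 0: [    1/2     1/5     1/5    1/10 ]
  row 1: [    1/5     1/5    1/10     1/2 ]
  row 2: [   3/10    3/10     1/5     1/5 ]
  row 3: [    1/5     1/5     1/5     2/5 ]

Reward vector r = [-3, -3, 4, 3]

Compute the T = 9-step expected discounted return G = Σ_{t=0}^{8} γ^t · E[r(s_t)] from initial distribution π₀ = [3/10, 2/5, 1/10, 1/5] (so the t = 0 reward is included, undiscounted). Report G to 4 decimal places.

t=0: π = [0.3000, 0.4000, 0.1000, 0.2000], E[r] = -1.1000, γ^t·E[r] = -1.100000, running G = -1.100000
t=1: π = [0.3000, 0.2100, 0.1600, 0.3300], E[r] = 0.1000, γ^t·E[r] = 0.070000, running G = -1.030000
t=2: π = [0.3060, 0.2160, 0.1790, 0.2990], E[r] = 0.0470, γ^t·E[r] = 0.023030, running G = -1.006970
t=3: π = [0.3097, 0.2179, 0.1784, 0.2940], E[r] = 0.0128, γ^t·E[r] = 0.004390, running G = -1.002580
t=4: π = [0.3108, 0.2178, 0.1782, 0.2932], E[r] = 0.0067, γ^t·E[r] = 0.001601, running G = -1.000978
t=5: π = [0.3110, 0.2178, 0.1782, 0.2929], E[r] = 0.0050, γ^t·E[r] = 0.000843, running G = -1.000135
t=6: π = [0.3111, 0.2178, 0.1782, 0.2928], E[r] = 0.0045, γ^t·E[r] = 0.000527, running G = -0.999609
t=7: π = [0.3112, 0.2178, 0.1782, 0.2928], E[r] = 0.0043, γ^t·E[r] = 0.000355, running G = -0.999254
t=8: π = [0.3112, 0.2178, 0.1782, 0.2928], E[r] = 0.0043, γ^t·E[r] = 0.000246, running G = -0.999008

G = -0.9990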